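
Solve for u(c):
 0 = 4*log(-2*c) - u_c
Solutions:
 u(c) = C1 + 4*c*log(-c) + 4*c*(-1 + log(2))


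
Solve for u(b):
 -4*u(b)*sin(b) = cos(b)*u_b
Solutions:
 u(b) = C1*cos(b)^4


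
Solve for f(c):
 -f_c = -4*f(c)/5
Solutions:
 f(c) = C1*exp(4*c/5)


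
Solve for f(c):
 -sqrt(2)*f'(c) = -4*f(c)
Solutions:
 f(c) = C1*exp(2*sqrt(2)*c)


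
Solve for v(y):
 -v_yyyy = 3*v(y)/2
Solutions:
 v(y) = (C1*sin(6^(1/4)*y/2) + C2*cos(6^(1/4)*y/2))*exp(-6^(1/4)*y/2) + (C3*sin(6^(1/4)*y/2) + C4*cos(6^(1/4)*y/2))*exp(6^(1/4)*y/2)


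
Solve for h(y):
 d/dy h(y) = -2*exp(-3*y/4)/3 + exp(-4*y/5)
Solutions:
 h(y) = C1 + 8*exp(-3*y/4)/9 - 5*exp(-4*y/5)/4


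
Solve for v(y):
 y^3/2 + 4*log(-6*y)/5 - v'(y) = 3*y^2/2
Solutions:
 v(y) = C1 + y^4/8 - y^3/2 + 4*y*log(-y)/5 + 4*y*(-1 + log(6))/5


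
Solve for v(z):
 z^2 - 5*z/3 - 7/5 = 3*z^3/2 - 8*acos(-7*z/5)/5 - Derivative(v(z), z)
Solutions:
 v(z) = C1 + 3*z^4/8 - z^3/3 + 5*z^2/6 - 8*z*acos(-7*z/5)/5 + 7*z/5 - 8*sqrt(25 - 49*z^2)/35


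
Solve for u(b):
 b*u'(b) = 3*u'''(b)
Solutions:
 u(b) = C1 + Integral(C2*airyai(3^(2/3)*b/3) + C3*airybi(3^(2/3)*b/3), b)


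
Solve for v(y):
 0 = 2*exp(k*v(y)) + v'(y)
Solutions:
 v(y) = Piecewise((log(1/(C1*k + 2*k*y))/k, Ne(k, 0)), (nan, True))
 v(y) = Piecewise((C1 - 2*y, Eq(k, 0)), (nan, True))


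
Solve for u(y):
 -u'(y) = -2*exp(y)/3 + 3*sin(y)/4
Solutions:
 u(y) = C1 + 2*exp(y)/3 + 3*cos(y)/4


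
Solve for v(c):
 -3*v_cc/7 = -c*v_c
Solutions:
 v(c) = C1 + C2*erfi(sqrt(42)*c/6)


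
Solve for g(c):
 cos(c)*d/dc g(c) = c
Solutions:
 g(c) = C1 + Integral(c/cos(c), c)


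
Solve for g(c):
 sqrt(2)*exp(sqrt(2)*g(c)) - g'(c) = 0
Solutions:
 g(c) = sqrt(2)*(2*log(-1/(C1 + sqrt(2)*c)) - log(2))/4


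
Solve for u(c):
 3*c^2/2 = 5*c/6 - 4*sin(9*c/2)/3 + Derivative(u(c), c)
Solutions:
 u(c) = C1 + c^3/2 - 5*c^2/12 - 8*cos(9*c/2)/27


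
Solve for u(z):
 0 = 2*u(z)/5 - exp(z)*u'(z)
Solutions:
 u(z) = C1*exp(-2*exp(-z)/5)


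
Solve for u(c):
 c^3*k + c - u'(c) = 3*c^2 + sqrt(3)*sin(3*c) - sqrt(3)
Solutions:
 u(c) = C1 + c^4*k/4 - c^3 + c^2/2 + sqrt(3)*c + sqrt(3)*cos(3*c)/3


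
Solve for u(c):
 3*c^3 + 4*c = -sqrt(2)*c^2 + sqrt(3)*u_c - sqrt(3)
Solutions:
 u(c) = C1 + sqrt(3)*c^4/4 + sqrt(6)*c^3/9 + 2*sqrt(3)*c^2/3 + c


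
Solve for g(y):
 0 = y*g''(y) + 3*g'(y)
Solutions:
 g(y) = C1 + C2/y^2


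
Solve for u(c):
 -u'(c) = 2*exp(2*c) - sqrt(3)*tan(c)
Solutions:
 u(c) = C1 - exp(2*c) - sqrt(3)*log(cos(c))


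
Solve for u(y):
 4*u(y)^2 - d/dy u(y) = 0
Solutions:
 u(y) = -1/(C1 + 4*y)


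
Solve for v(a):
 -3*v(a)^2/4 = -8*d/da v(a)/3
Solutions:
 v(a) = -32/(C1 + 9*a)


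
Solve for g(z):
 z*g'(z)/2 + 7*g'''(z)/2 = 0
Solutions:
 g(z) = C1 + Integral(C2*airyai(-7^(2/3)*z/7) + C3*airybi(-7^(2/3)*z/7), z)


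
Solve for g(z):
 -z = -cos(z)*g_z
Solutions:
 g(z) = C1 + Integral(z/cos(z), z)


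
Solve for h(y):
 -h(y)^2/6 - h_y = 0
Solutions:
 h(y) = 6/(C1 + y)


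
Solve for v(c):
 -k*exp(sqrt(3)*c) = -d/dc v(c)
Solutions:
 v(c) = C1 + sqrt(3)*k*exp(sqrt(3)*c)/3


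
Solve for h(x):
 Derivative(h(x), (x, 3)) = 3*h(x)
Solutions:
 h(x) = C3*exp(3^(1/3)*x) + (C1*sin(3^(5/6)*x/2) + C2*cos(3^(5/6)*x/2))*exp(-3^(1/3)*x/2)


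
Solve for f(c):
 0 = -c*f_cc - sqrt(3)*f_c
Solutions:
 f(c) = C1 + C2*c^(1 - sqrt(3))


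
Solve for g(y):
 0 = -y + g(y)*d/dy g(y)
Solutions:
 g(y) = -sqrt(C1 + y^2)
 g(y) = sqrt(C1 + y^2)


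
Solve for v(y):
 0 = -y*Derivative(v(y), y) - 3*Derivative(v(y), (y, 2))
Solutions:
 v(y) = C1 + C2*erf(sqrt(6)*y/6)


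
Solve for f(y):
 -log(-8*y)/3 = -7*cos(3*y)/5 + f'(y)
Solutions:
 f(y) = C1 - y*log(-y)/3 - y*log(2) + y/3 + 7*sin(3*y)/15


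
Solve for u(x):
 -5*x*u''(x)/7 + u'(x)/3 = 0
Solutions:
 u(x) = C1 + C2*x^(22/15)


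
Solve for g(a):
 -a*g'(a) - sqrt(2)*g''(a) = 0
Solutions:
 g(a) = C1 + C2*erf(2^(1/4)*a/2)


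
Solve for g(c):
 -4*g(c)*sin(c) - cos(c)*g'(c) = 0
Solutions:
 g(c) = C1*cos(c)^4


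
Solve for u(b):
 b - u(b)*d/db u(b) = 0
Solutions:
 u(b) = -sqrt(C1 + b^2)
 u(b) = sqrt(C1 + b^2)


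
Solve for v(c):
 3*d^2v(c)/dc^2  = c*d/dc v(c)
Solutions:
 v(c) = C1 + C2*erfi(sqrt(6)*c/6)


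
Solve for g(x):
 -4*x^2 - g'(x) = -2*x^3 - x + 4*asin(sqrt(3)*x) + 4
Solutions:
 g(x) = C1 + x^4/2 - 4*x^3/3 + x^2/2 - 4*x*asin(sqrt(3)*x) - 4*x - 4*sqrt(3)*sqrt(1 - 3*x^2)/3


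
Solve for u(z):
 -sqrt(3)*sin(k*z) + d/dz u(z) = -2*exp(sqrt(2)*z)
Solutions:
 u(z) = C1 - sqrt(2)*exp(sqrt(2)*z) - sqrt(3)*cos(k*z)/k


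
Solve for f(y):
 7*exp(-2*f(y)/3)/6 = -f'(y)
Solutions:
 f(y) = 3*log(-sqrt(C1 - 7*y)) - 3*log(3)
 f(y) = 3*log(C1 - 7*y)/2 - 3*log(3)


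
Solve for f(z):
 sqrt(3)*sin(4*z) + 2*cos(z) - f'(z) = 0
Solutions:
 f(z) = C1 + 2*sin(z) - sqrt(3)*cos(4*z)/4


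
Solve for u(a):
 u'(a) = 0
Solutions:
 u(a) = C1


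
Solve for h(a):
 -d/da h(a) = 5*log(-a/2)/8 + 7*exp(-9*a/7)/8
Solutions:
 h(a) = C1 - 5*a*log(-a)/8 + 5*a*(log(2) + 1)/8 + 49*exp(-9*a/7)/72


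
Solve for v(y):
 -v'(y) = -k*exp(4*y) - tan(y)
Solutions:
 v(y) = C1 + k*exp(4*y)/4 - log(cos(y))


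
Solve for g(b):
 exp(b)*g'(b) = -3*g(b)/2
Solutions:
 g(b) = C1*exp(3*exp(-b)/2)


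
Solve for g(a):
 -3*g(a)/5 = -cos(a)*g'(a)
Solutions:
 g(a) = C1*(sin(a) + 1)^(3/10)/(sin(a) - 1)^(3/10)


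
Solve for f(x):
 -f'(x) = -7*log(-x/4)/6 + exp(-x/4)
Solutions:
 f(x) = C1 + 7*x*log(-x)/6 + 7*x*(-2*log(2) - 1)/6 + 4*exp(-x/4)


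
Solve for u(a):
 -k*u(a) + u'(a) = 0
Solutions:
 u(a) = C1*exp(a*k)


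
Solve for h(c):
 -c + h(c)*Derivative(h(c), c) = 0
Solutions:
 h(c) = -sqrt(C1 + c^2)
 h(c) = sqrt(C1 + c^2)


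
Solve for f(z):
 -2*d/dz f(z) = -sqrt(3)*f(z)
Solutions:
 f(z) = C1*exp(sqrt(3)*z/2)


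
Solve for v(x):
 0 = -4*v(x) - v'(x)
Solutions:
 v(x) = C1*exp(-4*x)


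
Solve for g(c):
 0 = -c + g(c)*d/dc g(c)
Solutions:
 g(c) = -sqrt(C1 + c^2)
 g(c) = sqrt(C1 + c^2)


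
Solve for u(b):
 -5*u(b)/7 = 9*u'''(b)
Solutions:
 u(b) = C3*exp(-735^(1/3)*b/21) + (C1*sin(245^(1/3)*3^(5/6)*b/42) + C2*cos(245^(1/3)*3^(5/6)*b/42))*exp(735^(1/3)*b/42)


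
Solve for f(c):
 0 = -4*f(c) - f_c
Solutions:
 f(c) = C1*exp(-4*c)


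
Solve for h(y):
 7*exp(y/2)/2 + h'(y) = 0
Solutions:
 h(y) = C1 - 7*exp(y/2)


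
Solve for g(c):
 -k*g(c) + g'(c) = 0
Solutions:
 g(c) = C1*exp(c*k)


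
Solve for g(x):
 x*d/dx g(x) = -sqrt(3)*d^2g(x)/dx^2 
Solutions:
 g(x) = C1 + C2*erf(sqrt(2)*3^(3/4)*x/6)


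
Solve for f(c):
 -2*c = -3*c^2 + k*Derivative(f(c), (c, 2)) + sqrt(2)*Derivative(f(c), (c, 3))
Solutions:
 f(c) = C1 + C2*c + C3*exp(-sqrt(2)*c*k/2) + c^4/(4*k) + c^3*(-1/3 - sqrt(2)/k)/k + c^2*(sqrt(2) + 6/k)/k^2


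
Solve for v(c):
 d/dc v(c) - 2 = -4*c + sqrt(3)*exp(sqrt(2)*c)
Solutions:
 v(c) = C1 - 2*c^2 + 2*c + sqrt(6)*exp(sqrt(2)*c)/2


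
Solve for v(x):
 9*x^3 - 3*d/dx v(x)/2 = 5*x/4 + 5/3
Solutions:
 v(x) = C1 + 3*x^4/2 - 5*x^2/12 - 10*x/9


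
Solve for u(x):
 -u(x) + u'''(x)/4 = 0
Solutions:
 u(x) = C3*exp(2^(2/3)*x) + (C1*sin(2^(2/3)*sqrt(3)*x/2) + C2*cos(2^(2/3)*sqrt(3)*x/2))*exp(-2^(2/3)*x/2)


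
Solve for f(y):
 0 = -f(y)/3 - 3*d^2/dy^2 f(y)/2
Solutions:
 f(y) = C1*sin(sqrt(2)*y/3) + C2*cos(sqrt(2)*y/3)


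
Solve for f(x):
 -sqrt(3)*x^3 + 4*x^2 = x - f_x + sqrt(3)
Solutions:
 f(x) = C1 + sqrt(3)*x^4/4 - 4*x^3/3 + x^2/2 + sqrt(3)*x


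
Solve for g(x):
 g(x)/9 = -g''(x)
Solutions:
 g(x) = C1*sin(x/3) + C2*cos(x/3)


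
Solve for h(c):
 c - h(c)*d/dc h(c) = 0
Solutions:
 h(c) = -sqrt(C1 + c^2)
 h(c) = sqrt(C1 + c^2)


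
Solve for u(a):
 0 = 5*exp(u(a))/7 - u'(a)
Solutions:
 u(a) = log(-1/(C1 + 5*a)) + log(7)


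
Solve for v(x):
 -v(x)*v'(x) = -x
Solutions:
 v(x) = -sqrt(C1 + x^2)
 v(x) = sqrt(C1 + x^2)


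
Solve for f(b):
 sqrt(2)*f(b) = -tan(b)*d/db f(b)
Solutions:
 f(b) = C1/sin(b)^(sqrt(2))


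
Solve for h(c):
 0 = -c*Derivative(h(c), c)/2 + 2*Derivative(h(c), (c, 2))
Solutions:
 h(c) = C1 + C2*erfi(sqrt(2)*c/4)


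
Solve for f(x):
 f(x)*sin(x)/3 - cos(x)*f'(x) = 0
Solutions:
 f(x) = C1/cos(x)^(1/3)


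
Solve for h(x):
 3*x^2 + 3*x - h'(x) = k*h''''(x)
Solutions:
 h(x) = C1 + C2*exp(x*(-1/k)^(1/3)) + C3*exp(x*(-1/k)^(1/3)*(-1 + sqrt(3)*I)/2) + C4*exp(-x*(-1/k)^(1/3)*(1 + sqrt(3)*I)/2) + x^3 + 3*x^2/2


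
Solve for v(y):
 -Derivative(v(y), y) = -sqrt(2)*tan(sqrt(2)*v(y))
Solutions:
 v(y) = sqrt(2)*(pi - asin(C1*exp(2*y)))/2
 v(y) = sqrt(2)*asin(C1*exp(2*y))/2


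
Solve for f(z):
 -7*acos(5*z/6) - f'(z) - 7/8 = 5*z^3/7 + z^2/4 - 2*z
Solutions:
 f(z) = C1 - 5*z^4/28 - z^3/12 + z^2 - 7*z*acos(5*z/6) - 7*z/8 + 7*sqrt(36 - 25*z^2)/5


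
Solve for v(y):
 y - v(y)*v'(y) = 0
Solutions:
 v(y) = -sqrt(C1 + y^2)
 v(y) = sqrt(C1 + y^2)


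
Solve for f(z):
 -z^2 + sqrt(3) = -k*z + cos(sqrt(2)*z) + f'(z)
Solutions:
 f(z) = C1 + k*z^2/2 - z^3/3 + sqrt(3)*z - sqrt(2)*sin(sqrt(2)*z)/2


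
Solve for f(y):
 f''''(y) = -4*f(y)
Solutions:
 f(y) = (C1*sin(y) + C2*cos(y))*exp(-y) + (C3*sin(y) + C4*cos(y))*exp(y)


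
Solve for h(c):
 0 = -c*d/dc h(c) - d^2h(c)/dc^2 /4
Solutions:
 h(c) = C1 + C2*erf(sqrt(2)*c)


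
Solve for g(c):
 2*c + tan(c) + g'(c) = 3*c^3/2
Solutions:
 g(c) = C1 + 3*c^4/8 - c^2 + log(cos(c))


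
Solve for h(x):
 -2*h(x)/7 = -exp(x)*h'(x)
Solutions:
 h(x) = C1*exp(-2*exp(-x)/7)


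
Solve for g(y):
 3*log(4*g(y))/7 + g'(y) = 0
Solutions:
 7*Integral(1/(log(_y) + 2*log(2)), (_y, g(y)))/3 = C1 - y


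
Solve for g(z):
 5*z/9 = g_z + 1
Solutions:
 g(z) = C1 + 5*z^2/18 - z


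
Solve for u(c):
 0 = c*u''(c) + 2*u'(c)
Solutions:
 u(c) = C1 + C2/c


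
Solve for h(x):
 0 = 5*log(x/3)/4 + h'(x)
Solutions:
 h(x) = C1 - 5*x*log(x)/4 + 5*x/4 + 5*x*log(3)/4


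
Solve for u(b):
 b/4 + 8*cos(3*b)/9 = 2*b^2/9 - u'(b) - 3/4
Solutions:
 u(b) = C1 + 2*b^3/27 - b^2/8 - 3*b/4 - 8*sin(3*b)/27


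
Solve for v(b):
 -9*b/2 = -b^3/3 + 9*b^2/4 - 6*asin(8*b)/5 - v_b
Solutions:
 v(b) = C1 - b^4/12 + 3*b^3/4 + 9*b^2/4 - 6*b*asin(8*b)/5 - 3*sqrt(1 - 64*b^2)/20


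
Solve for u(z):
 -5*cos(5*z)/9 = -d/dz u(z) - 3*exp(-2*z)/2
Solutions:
 u(z) = C1 + sin(5*z)/9 + 3*exp(-2*z)/4


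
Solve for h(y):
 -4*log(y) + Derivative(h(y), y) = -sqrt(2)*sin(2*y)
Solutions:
 h(y) = C1 + 4*y*log(y) - 4*y + sqrt(2)*cos(2*y)/2


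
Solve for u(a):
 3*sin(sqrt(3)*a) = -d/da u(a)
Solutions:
 u(a) = C1 + sqrt(3)*cos(sqrt(3)*a)


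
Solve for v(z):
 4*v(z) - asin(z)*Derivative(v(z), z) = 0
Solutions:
 v(z) = C1*exp(4*Integral(1/asin(z), z))


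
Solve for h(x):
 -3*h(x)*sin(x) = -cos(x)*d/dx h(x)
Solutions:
 h(x) = C1/cos(x)^3


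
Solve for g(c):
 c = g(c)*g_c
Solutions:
 g(c) = -sqrt(C1 + c^2)
 g(c) = sqrt(C1 + c^2)


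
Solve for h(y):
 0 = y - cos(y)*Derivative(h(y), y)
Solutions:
 h(y) = C1 + Integral(y/cos(y), y)


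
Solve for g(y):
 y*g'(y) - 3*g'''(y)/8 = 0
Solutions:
 g(y) = C1 + Integral(C2*airyai(2*3^(2/3)*y/3) + C3*airybi(2*3^(2/3)*y/3), y)


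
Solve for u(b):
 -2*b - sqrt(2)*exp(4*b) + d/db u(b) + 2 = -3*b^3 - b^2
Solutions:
 u(b) = C1 - 3*b^4/4 - b^3/3 + b^2 - 2*b + sqrt(2)*exp(4*b)/4


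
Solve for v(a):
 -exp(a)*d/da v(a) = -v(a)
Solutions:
 v(a) = C1*exp(-exp(-a))


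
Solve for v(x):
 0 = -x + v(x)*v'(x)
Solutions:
 v(x) = -sqrt(C1 + x^2)
 v(x) = sqrt(C1 + x^2)


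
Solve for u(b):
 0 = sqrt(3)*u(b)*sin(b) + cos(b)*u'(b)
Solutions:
 u(b) = C1*cos(b)^(sqrt(3))


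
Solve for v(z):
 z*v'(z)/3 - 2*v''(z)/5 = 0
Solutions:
 v(z) = C1 + C2*erfi(sqrt(15)*z/6)


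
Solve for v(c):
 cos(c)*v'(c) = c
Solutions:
 v(c) = C1 + Integral(c/cos(c), c)


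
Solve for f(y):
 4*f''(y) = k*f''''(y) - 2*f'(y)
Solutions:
 f(y) = C1 + C2*exp(y*(3^(1/3)*(sqrt(3)*sqrt((27 - 64/k)/k^2) - 9/k)^(1/3)/6 - 3^(5/6)*I*(sqrt(3)*sqrt((27 - 64/k)/k^2) - 9/k)^(1/3)/6 - 8/(k*(-3^(1/3) + 3^(5/6)*I)*(sqrt(3)*sqrt((27 - 64/k)/k^2) - 9/k)^(1/3)))) + C3*exp(y*(3^(1/3)*(sqrt(3)*sqrt((27 - 64/k)/k^2) - 9/k)^(1/3)/6 + 3^(5/6)*I*(sqrt(3)*sqrt((27 - 64/k)/k^2) - 9/k)^(1/3)/6 + 8/(k*(3^(1/3) + 3^(5/6)*I)*(sqrt(3)*sqrt((27 - 64/k)/k^2) - 9/k)^(1/3)))) + C4*exp(-3^(1/3)*y*((sqrt(3)*sqrt((27 - 64/k)/k^2) - 9/k)^(1/3) + 4*3^(1/3)/(k*(sqrt(3)*sqrt((27 - 64/k)/k^2) - 9/k)^(1/3)))/3)


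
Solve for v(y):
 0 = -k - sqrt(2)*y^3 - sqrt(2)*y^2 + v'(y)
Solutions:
 v(y) = C1 + k*y + sqrt(2)*y^4/4 + sqrt(2)*y^3/3


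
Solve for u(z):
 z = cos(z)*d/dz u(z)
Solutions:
 u(z) = C1 + Integral(z/cos(z), z)


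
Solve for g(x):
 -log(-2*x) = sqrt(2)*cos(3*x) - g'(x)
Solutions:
 g(x) = C1 + x*log(-x) - x + x*log(2) + sqrt(2)*sin(3*x)/3


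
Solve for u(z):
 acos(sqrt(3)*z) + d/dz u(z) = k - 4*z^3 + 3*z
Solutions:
 u(z) = C1 + k*z - z^4 + 3*z^2/2 - z*acos(sqrt(3)*z) + sqrt(3)*sqrt(1 - 3*z^2)/3


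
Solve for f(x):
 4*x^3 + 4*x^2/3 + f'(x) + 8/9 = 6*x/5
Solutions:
 f(x) = C1 - x^4 - 4*x^3/9 + 3*x^2/5 - 8*x/9


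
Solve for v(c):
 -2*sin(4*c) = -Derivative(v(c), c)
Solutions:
 v(c) = C1 - cos(4*c)/2


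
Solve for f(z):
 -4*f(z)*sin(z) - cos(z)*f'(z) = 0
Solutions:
 f(z) = C1*cos(z)^4


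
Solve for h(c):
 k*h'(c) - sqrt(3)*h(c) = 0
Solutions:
 h(c) = C1*exp(sqrt(3)*c/k)


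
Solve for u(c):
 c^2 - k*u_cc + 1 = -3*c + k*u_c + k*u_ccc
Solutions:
 u(c) = C1 + c^3/(3*k) + c^2/(2*k) - 2*c/k + (C2*sin(sqrt(3)*c/2) + C3*cos(sqrt(3)*c/2))*exp(-c/2)


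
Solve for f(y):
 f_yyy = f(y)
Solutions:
 f(y) = C3*exp(y) + (C1*sin(sqrt(3)*y/2) + C2*cos(sqrt(3)*y/2))*exp(-y/2)


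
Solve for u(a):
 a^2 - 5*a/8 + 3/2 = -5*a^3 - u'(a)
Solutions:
 u(a) = C1 - 5*a^4/4 - a^3/3 + 5*a^2/16 - 3*a/2


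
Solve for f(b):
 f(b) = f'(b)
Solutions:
 f(b) = C1*exp(b)


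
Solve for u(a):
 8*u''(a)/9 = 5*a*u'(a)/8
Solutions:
 u(a) = C1 + C2*erfi(3*sqrt(10)*a/16)


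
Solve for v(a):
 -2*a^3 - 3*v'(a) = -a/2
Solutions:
 v(a) = C1 - a^4/6 + a^2/12


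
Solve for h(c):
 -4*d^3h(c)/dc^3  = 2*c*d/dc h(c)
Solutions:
 h(c) = C1 + Integral(C2*airyai(-2^(2/3)*c/2) + C3*airybi(-2^(2/3)*c/2), c)


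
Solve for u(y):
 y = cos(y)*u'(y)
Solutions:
 u(y) = C1 + Integral(y/cos(y), y)


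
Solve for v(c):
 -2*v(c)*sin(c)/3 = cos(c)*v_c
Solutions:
 v(c) = C1*cos(c)^(2/3)


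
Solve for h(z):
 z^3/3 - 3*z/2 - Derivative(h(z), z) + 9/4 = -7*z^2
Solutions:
 h(z) = C1 + z^4/12 + 7*z^3/3 - 3*z^2/4 + 9*z/4


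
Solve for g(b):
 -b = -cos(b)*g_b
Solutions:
 g(b) = C1 + Integral(b/cos(b), b)


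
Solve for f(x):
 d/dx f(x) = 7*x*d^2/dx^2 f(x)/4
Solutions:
 f(x) = C1 + C2*x^(11/7)


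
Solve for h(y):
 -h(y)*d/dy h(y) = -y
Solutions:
 h(y) = -sqrt(C1 + y^2)
 h(y) = sqrt(C1 + y^2)


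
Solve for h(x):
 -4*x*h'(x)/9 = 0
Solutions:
 h(x) = C1


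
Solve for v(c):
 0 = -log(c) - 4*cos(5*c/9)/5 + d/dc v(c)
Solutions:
 v(c) = C1 + c*log(c) - c + 36*sin(5*c/9)/25


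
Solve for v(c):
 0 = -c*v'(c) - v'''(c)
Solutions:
 v(c) = C1 + Integral(C2*airyai(-c) + C3*airybi(-c), c)


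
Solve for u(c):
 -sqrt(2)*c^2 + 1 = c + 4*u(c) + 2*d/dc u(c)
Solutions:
 u(c) = C1*exp(-2*c) - sqrt(2)*c^2/4 - c/4 + sqrt(2)*c/4 - sqrt(2)/8 + 3/8


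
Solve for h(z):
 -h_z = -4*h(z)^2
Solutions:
 h(z) = -1/(C1 + 4*z)


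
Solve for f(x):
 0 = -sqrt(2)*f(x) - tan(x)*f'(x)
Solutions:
 f(x) = C1/sin(x)^(sqrt(2))


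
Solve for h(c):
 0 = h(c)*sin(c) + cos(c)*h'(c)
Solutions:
 h(c) = C1*cos(c)


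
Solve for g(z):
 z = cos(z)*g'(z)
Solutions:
 g(z) = C1 + Integral(z/cos(z), z)


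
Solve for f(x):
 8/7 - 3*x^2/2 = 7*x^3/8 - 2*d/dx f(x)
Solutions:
 f(x) = C1 + 7*x^4/64 + x^3/4 - 4*x/7


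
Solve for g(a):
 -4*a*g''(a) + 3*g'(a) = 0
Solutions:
 g(a) = C1 + C2*a^(7/4)


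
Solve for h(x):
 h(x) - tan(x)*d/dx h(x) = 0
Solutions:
 h(x) = C1*sin(x)


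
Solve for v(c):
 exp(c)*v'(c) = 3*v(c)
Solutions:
 v(c) = C1*exp(-3*exp(-c))


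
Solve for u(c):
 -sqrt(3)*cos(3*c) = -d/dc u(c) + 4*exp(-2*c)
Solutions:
 u(c) = C1 + sqrt(3)*sin(3*c)/3 - 2*exp(-2*c)


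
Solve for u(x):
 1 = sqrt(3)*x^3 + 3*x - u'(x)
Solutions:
 u(x) = C1 + sqrt(3)*x^4/4 + 3*x^2/2 - x


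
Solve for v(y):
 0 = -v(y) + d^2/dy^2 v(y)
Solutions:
 v(y) = C1*exp(-y) + C2*exp(y)


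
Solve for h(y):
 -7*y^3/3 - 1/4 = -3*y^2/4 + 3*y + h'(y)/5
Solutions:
 h(y) = C1 - 35*y^4/12 + 5*y^3/4 - 15*y^2/2 - 5*y/4


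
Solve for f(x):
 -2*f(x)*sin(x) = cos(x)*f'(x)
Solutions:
 f(x) = C1*cos(x)^2


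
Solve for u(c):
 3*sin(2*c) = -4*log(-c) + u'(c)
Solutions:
 u(c) = C1 + 4*c*log(-c) - 4*c - 3*cos(2*c)/2


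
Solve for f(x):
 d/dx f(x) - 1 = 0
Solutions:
 f(x) = C1 + x


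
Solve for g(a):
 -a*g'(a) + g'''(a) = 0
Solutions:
 g(a) = C1 + Integral(C2*airyai(a) + C3*airybi(a), a)


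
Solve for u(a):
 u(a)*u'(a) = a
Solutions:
 u(a) = -sqrt(C1 + a^2)
 u(a) = sqrt(C1 + a^2)


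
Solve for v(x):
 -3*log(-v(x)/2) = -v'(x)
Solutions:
 -Integral(1/(log(-_y) - log(2)), (_y, v(x)))/3 = C1 - x


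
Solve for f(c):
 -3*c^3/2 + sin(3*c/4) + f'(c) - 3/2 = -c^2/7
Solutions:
 f(c) = C1 + 3*c^4/8 - c^3/21 + 3*c/2 + 4*cos(3*c/4)/3


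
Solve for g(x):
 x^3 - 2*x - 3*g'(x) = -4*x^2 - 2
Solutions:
 g(x) = C1 + x^4/12 + 4*x^3/9 - x^2/3 + 2*x/3


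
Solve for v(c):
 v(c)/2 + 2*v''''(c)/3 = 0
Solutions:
 v(c) = (C1*sin(3^(1/4)*c/2) + C2*cos(3^(1/4)*c/2))*exp(-3^(1/4)*c/2) + (C3*sin(3^(1/4)*c/2) + C4*cos(3^(1/4)*c/2))*exp(3^(1/4)*c/2)


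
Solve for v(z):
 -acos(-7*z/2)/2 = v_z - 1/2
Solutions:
 v(z) = C1 - z*acos(-7*z/2)/2 + z/2 - sqrt(4 - 49*z^2)/14


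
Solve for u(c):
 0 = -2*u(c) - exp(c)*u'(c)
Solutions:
 u(c) = C1*exp(2*exp(-c))


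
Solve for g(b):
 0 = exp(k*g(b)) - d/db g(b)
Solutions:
 g(b) = Piecewise((log(-1/(C1*k + b*k))/k, Ne(k, 0)), (nan, True))
 g(b) = Piecewise((C1 + b, Eq(k, 0)), (nan, True))


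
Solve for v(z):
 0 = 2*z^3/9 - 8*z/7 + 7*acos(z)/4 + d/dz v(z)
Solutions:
 v(z) = C1 - z^4/18 + 4*z^2/7 - 7*z*acos(z)/4 + 7*sqrt(1 - z^2)/4


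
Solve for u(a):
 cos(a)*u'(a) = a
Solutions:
 u(a) = C1 + Integral(a/cos(a), a)


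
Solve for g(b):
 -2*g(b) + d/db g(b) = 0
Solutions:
 g(b) = C1*exp(2*b)


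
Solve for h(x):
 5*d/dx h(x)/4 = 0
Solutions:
 h(x) = C1


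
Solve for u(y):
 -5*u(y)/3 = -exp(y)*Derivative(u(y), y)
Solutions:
 u(y) = C1*exp(-5*exp(-y)/3)


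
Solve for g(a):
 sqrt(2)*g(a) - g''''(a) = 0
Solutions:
 g(a) = C1*exp(-2^(1/8)*a) + C2*exp(2^(1/8)*a) + C3*sin(2^(1/8)*a) + C4*cos(2^(1/8)*a)


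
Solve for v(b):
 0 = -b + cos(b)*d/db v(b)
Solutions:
 v(b) = C1 + Integral(b/cos(b), b)


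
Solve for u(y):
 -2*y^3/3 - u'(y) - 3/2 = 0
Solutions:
 u(y) = C1 - y^4/6 - 3*y/2


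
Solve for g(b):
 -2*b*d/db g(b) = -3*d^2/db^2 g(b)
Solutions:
 g(b) = C1 + C2*erfi(sqrt(3)*b/3)


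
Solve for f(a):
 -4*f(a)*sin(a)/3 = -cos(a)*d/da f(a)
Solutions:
 f(a) = C1/cos(a)^(4/3)


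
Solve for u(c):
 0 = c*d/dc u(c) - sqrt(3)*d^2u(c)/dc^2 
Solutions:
 u(c) = C1 + C2*erfi(sqrt(2)*3^(3/4)*c/6)


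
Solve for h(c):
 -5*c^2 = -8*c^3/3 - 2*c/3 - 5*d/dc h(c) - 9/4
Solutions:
 h(c) = C1 - 2*c^4/15 + c^3/3 - c^2/15 - 9*c/20


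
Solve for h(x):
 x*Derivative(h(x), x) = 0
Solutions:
 h(x) = C1


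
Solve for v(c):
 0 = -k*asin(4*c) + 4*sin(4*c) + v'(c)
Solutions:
 v(c) = C1 + k*(c*asin(4*c) + sqrt(1 - 16*c^2)/4) + cos(4*c)


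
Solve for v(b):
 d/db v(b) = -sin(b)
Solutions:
 v(b) = C1 + cos(b)


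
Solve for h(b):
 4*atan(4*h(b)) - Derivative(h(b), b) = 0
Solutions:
 Integral(1/atan(4*_y), (_y, h(b))) = C1 + 4*b


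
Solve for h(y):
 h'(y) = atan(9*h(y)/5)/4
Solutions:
 Integral(1/atan(9*_y/5), (_y, h(y))) = C1 + y/4


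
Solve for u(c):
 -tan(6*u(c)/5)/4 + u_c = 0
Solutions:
 u(c) = -5*asin(C1*exp(3*c/10))/6 + 5*pi/6
 u(c) = 5*asin(C1*exp(3*c/10))/6


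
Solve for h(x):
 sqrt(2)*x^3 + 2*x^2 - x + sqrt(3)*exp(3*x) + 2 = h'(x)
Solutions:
 h(x) = C1 + sqrt(2)*x^4/4 + 2*x^3/3 - x^2/2 + 2*x + sqrt(3)*exp(3*x)/3


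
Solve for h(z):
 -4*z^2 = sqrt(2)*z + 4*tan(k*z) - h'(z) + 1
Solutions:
 h(z) = C1 + 4*z^3/3 + sqrt(2)*z^2/2 + z + 4*Piecewise((-log(cos(k*z))/k, Ne(k, 0)), (0, True))


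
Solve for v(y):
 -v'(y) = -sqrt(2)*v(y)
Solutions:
 v(y) = C1*exp(sqrt(2)*y)


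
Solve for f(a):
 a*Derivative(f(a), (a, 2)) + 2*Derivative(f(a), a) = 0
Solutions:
 f(a) = C1 + C2/a


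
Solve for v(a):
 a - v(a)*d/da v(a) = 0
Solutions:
 v(a) = -sqrt(C1 + a^2)
 v(a) = sqrt(C1 + a^2)


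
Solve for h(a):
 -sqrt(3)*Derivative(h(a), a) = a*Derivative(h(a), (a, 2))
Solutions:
 h(a) = C1 + C2*a^(1 - sqrt(3))


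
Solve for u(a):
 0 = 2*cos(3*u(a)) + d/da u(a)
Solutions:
 u(a) = -asin((C1 + exp(12*a))/(C1 - exp(12*a)))/3 + pi/3
 u(a) = asin((C1 + exp(12*a))/(C1 - exp(12*a)))/3


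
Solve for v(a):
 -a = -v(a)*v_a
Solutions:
 v(a) = -sqrt(C1 + a^2)
 v(a) = sqrt(C1 + a^2)


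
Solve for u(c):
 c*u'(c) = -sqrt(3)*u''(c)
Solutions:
 u(c) = C1 + C2*erf(sqrt(2)*3^(3/4)*c/6)


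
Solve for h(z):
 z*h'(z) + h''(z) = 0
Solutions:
 h(z) = C1 + C2*erf(sqrt(2)*z/2)


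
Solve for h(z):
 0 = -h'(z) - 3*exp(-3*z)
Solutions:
 h(z) = C1 + exp(-3*z)


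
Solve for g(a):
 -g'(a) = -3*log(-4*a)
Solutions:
 g(a) = C1 + 3*a*log(-a) + 3*a*(-1 + 2*log(2))


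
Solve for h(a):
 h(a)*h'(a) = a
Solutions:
 h(a) = -sqrt(C1 + a^2)
 h(a) = sqrt(C1 + a^2)


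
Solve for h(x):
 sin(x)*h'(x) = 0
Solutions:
 h(x) = C1


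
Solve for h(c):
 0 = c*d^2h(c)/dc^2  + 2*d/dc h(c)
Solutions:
 h(c) = C1 + C2/c


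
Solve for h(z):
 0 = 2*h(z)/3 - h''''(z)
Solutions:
 h(z) = C1*exp(-2^(1/4)*3^(3/4)*z/3) + C2*exp(2^(1/4)*3^(3/4)*z/3) + C3*sin(2^(1/4)*3^(3/4)*z/3) + C4*cos(2^(1/4)*3^(3/4)*z/3)


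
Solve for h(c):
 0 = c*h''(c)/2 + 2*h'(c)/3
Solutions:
 h(c) = C1 + C2/c^(1/3)


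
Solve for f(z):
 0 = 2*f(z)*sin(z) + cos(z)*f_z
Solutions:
 f(z) = C1*cos(z)^2


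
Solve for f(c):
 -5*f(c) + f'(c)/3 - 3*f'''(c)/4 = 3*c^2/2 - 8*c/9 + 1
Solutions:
 f(c) = C1*exp(2^(1/3)*c*(2*2^(1/3)/(sqrt(163977)/9 + 45)^(1/3) + 3*(sqrt(163977)/9 + 45)^(1/3))/18)*sin(sqrt(3)*c*(-3*(2*sqrt(163977)/9 + 90)^(1/3) + 4/(2*sqrt(163977)/9 + 90)^(1/3))/18) + C2*exp(2^(1/3)*c*(2*2^(1/3)/(sqrt(163977)/9 + 45)^(1/3) + 3*(sqrt(163977)/9 + 45)^(1/3))/18)*cos(sqrt(3)*c*(-3*(2*sqrt(163977)/9 + 90)^(1/3) + 4/(2*sqrt(163977)/9 + 90)^(1/3))/18) + C3*exp(-2^(1/3)*c*(2*2^(1/3)/(sqrt(163977)/9 + 45)^(1/3) + 3*(sqrt(163977)/9 + 45)^(1/3))/9) - 3*c^2/10 + 31*c/225 - 644/3375


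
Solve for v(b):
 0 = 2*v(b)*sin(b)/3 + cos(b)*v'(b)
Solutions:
 v(b) = C1*cos(b)^(2/3)


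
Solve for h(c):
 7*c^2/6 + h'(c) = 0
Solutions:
 h(c) = C1 - 7*c^3/18


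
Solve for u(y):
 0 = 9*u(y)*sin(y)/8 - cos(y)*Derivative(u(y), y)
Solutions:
 u(y) = C1/cos(y)^(9/8)


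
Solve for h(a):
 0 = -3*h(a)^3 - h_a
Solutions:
 h(a) = -sqrt(2)*sqrt(-1/(C1 - 3*a))/2
 h(a) = sqrt(2)*sqrt(-1/(C1 - 3*a))/2


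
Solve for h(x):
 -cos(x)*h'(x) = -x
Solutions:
 h(x) = C1 + Integral(x/cos(x), x)


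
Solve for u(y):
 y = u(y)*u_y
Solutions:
 u(y) = -sqrt(C1 + y^2)
 u(y) = sqrt(C1 + y^2)


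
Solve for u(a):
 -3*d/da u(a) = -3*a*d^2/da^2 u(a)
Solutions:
 u(a) = C1 + C2*a^2


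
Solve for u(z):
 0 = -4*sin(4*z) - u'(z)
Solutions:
 u(z) = C1 + cos(4*z)


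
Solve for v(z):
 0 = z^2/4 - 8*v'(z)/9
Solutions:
 v(z) = C1 + 3*z^3/32


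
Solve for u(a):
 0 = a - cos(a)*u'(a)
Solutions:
 u(a) = C1 + Integral(a/cos(a), a)


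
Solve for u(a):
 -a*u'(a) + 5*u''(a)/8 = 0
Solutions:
 u(a) = C1 + C2*erfi(2*sqrt(5)*a/5)


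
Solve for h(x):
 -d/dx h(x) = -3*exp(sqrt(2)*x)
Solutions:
 h(x) = C1 + 3*sqrt(2)*exp(sqrt(2)*x)/2


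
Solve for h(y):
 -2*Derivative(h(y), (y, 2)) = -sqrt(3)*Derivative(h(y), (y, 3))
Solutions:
 h(y) = C1 + C2*y + C3*exp(2*sqrt(3)*y/3)


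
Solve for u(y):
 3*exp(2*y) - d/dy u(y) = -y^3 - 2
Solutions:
 u(y) = C1 + y^4/4 + 2*y + 3*exp(2*y)/2


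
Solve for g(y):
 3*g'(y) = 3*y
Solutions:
 g(y) = C1 + y^2/2


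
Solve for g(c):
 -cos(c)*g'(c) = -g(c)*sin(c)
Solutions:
 g(c) = C1/cos(c)


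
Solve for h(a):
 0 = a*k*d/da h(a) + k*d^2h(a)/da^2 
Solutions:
 h(a) = C1 + C2*erf(sqrt(2)*a/2)


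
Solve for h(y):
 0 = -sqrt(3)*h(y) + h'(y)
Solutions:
 h(y) = C1*exp(sqrt(3)*y)


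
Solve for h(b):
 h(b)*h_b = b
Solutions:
 h(b) = -sqrt(C1 + b^2)
 h(b) = sqrt(C1 + b^2)


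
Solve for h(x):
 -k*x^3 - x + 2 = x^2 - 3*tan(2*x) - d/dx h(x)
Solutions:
 h(x) = C1 + k*x^4/4 + x^3/3 + x^2/2 - 2*x + 3*log(cos(2*x))/2


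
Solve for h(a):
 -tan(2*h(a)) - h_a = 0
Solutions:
 h(a) = -asin(C1*exp(-2*a))/2 + pi/2
 h(a) = asin(C1*exp(-2*a))/2


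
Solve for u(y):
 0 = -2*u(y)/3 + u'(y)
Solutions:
 u(y) = C1*exp(2*y/3)


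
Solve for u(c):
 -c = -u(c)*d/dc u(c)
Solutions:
 u(c) = -sqrt(C1 + c^2)
 u(c) = sqrt(C1 + c^2)


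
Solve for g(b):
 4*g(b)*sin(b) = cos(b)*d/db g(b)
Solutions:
 g(b) = C1/cos(b)^4


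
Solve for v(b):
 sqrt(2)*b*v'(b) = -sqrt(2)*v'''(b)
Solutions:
 v(b) = C1 + Integral(C2*airyai(-b) + C3*airybi(-b), b)


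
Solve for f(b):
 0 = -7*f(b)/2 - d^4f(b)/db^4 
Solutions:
 f(b) = (C1*sin(14^(1/4)*b/2) + C2*cos(14^(1/4)*b/2))*exp(-14^(1/4)*b/2) + (C3*sin(14^(1/4)*b/2) + C4*cos(14^(1/4)*b/2))*exp(14^(1/4)*b/2)


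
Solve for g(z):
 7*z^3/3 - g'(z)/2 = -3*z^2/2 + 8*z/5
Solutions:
 g(z) = C1 + 7*z^4/6 + z^3 - 8*z^2/5


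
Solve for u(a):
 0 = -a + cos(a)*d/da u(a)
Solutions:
 u(a) = C1 + Integral(a/cos(a), a)


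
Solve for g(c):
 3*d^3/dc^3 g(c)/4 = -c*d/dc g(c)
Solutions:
 g(c) = C1 + Integral(C2*airyai(-6^(2/3)*c/3) + C3*airybi(-6^(2/3)*c/3), c)


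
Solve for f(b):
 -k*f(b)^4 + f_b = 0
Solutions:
 f(b) = (-1/(C1 + 3*b*k))^(1/3)
 f(b) = (-1/(C1 + b*k))^(1/3)*(-3^(2/3) - 3*3^(1/6)*I)/6
 f(b) = (-1/(C1 + b*k))^(1/3)*(-3^(2/3) + 3*3^(1/6)*I)/6


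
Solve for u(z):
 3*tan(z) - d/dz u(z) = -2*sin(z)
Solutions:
 u(z) = C1 - 3*log(cos(z)) - 2*cos(z)


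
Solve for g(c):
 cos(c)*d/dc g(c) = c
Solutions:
 g(c) = C1 + Integral(c/cos(c), c)


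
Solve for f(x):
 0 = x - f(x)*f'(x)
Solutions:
 f(x) = -sqrt(C1 + x^2)
 f(x) = sqrt(C1 + x^2)


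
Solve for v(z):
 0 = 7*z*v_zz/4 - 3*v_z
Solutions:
 v(z) = C1 + C2*z^(19/7)


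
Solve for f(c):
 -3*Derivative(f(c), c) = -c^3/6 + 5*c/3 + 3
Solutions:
 f(c) = C1 + c^4/72 - 5*c^2/18 - c


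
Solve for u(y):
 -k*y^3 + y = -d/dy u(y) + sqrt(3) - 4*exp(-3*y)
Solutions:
 u(y) = C1 + k*y^4/4 - y^2/2 + sqrt(3)*y + 4*exp(-3*y)/3


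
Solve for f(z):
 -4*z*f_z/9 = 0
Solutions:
 f(z) = C1


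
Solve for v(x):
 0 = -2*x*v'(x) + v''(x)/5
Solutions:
 v(x) = C1 + C2*erfi(sqrt(5)*x)


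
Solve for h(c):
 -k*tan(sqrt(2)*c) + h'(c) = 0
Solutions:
 h(c) = C1 - sqrt(2)*k*log(cos(sqrt(2)*c))/2


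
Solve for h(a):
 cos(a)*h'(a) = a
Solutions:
 h(a) = C1 + Integral(a/cos(a), a)


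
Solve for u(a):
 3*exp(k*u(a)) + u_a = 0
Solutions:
 u(a) = Piecewise((log(1/(C1*k + 3*a*k))/k, Ne(k, 0)), (nan, True))
 u(a) = Piecewise((C1 - 3*a, Eq(k, 0)), (nan, True))


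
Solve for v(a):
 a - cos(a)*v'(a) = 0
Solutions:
 v(a) = C1 + Integral(a/cos(a), a)


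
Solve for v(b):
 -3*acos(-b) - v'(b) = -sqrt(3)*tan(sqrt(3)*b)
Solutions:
 v(b) = C1 - 3*b*acos(-b) - 3*sqrt(1 - b^2) - log(cos(sqrt(3)*b))


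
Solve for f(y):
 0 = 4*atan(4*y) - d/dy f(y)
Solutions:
 f(y) = C1 + 4*y*atan(4*y) - log(16*y^2 + 1)/2


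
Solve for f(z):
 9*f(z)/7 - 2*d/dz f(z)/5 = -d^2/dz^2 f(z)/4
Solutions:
 f(z) = (C1*sin(2*sqrt(1379)*z/35) + C2*cos(2*sqrt(1379)*z/35))*exp(4*z/5)


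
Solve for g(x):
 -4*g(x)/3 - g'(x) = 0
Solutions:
 g(x) = C1*exp(-4*x/3)


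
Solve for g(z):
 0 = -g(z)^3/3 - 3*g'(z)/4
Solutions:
 g(z) = -3*sqrt(2)*sqrt(-1/(C1 - 4*z))/2
 g(z) = 3*sqrt(2)*sqrt(-1/(C1 - 4*z))/2


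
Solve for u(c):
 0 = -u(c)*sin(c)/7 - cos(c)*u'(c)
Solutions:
 u(c) = C1*cos(c)^(1/7)


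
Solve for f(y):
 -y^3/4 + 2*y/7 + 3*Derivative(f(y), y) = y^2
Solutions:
 f(y) = C1 + y^4/48 + y^3/9 - y^2/21


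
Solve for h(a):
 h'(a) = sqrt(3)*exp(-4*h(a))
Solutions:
 h(a) = log(-I*(C1 + 4*sqrt(3)*a)^(1/4))
 h(a) = log(I*(C1 + 4*sqrt(3)*a)^(1/4))
 h(a) = log(-(C1 + 4*sqrt(3)*a)^(1/4))
 h(a) = log(C1 + 4*sqrt(3)*a)/4


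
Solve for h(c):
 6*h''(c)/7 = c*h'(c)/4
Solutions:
 h(c) = C1 + C2*erfi(sqrt(21)*c/12)


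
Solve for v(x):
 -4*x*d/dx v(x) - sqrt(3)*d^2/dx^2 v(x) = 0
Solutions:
 v(x) = C1 + C2*erf(sqrt(2)*3^(3/4)*x/3)


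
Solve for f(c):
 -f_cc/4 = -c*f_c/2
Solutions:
 f(c) = C1 + C2*erfi(c)


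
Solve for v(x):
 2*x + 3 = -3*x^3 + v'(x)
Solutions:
 v(x) = C1 + 3*x^4/4 + x^2 + 3*x


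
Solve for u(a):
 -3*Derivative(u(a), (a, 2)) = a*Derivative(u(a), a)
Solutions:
 u(a) = C1 + C2*erf(sqrt(6)*a/6)


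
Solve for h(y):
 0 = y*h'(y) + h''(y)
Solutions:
 h(y) = C1 + C2*erf(sqrt(2)*y/2)


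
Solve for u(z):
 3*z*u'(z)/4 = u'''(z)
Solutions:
 u(z) = C1 + Integral(C2*airyai(6^(1/3)*z/2) + C3*airybi(6^(1/3)*z/2), z)


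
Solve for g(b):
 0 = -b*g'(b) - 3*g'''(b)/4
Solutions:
 g(b) = C1 + Integral(C2*airyai(-6^(2/3)*b/3) + C3*airybi(-6^(2/3)*b/3), b)


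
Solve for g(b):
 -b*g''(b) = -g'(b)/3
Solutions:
 g(b) = C1 + C2*b^(4/3)


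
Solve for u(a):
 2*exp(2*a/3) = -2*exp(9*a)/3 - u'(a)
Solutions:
 u(a) = C1 - 3*exp(2*a/3) - 2*exp(9*a)/27


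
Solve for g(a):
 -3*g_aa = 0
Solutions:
 g(a) = C1 + C2*a


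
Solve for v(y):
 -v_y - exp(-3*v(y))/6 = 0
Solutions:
 v(y) = log(C1 - y/2)/3
 v(y) = log((-1 - sqrt(3)*I)*(C1 - y/2)^(1/3)/2)
 v(y) = log((-1 + sqrt(3)*I)*(C1 - y/2)^(1/3)/2)


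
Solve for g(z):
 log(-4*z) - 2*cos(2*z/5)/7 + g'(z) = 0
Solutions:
 g(z) = C1 - z*log(-z) - 2*z*log(2) + z + 5*sin(2*z/5)/7


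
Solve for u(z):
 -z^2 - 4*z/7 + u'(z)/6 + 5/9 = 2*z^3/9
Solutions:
 u(z) = C1 + z^4/3 + 2*z^3 + 12*z^2/7 - 10*z/3


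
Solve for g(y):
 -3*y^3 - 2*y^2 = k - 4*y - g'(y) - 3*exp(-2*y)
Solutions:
 g(y) = C1 + k*y + 3*y^4/4 + 2*y^3/3 - 2*y^2 + 3*exp(-2*y)/2


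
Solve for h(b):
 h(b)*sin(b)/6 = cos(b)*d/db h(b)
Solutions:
 h(b) = C1/cos(b)^(1/6)


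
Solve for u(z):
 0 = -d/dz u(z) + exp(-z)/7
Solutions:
 u(z) = C1 - exp(-z)/7


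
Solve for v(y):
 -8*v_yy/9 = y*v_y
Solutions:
 v(y) = C1 + C2*erf(3*y/4)


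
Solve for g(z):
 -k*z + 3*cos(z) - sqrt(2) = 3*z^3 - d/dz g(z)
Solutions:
 g(z) = C1 + k*z^2/2 + 3*z^4/4 + sqrt(2)*z - 3*sin(z)


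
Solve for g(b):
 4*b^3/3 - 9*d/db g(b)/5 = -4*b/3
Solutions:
 g(b) = C1 + 5*b^4/27 + 10*b^2/27


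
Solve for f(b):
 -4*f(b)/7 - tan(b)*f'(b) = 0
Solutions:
 f(b) = C1/sin(b)^(4/7)


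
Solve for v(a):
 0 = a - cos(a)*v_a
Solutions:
 v(a) = C1 + Integral(a/cos(a), a)


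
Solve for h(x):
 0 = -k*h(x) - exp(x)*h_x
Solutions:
 h(x) = C1*exp(k*exp(-x))


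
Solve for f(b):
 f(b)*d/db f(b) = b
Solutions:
 f(b) = -sqrt(C1 + b^2)
 f(b) = sqrt(C1 + b^2)


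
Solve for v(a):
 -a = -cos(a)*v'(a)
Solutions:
 v(a) = C1 + Integral(a/cos(a), a)


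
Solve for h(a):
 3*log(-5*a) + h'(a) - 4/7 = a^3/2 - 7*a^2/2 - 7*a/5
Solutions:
 h(a) = C1 + a^4/8 - 7*a^3/6 - 7*a^2/10 - 3*a*log(-a) + a*(25/7 - 3*log(5))


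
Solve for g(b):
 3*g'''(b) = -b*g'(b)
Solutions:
 g(b) = C1 + Integral(C2*airyai(-3^(2/3)*b/3) + C3*airybi(-3^(2/3)*b/3), b)


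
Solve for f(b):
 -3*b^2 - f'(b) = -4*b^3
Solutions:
 f(b) = C1 + b^4 - b^3


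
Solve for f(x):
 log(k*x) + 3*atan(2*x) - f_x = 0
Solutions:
 f(x) = C1 + x*log(k*x) + 3*x*atan(2*x) - x - 3*log(4*x^2 + 1)/4


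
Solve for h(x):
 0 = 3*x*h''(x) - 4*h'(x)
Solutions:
 h(x) = C1 + C2*x^(7/3)


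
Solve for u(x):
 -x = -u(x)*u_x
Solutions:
 u(x) = -sqrt(C1 + x^2)
 u(x) = sqrt(C1 + x^2)


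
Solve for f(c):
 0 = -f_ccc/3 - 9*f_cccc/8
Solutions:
 f(c) = C1 + C2*c + C3*c^2 + C4*exp(-8*c/27)


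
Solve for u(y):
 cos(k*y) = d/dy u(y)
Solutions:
 u(y) = C1 + sin(k*y)/k


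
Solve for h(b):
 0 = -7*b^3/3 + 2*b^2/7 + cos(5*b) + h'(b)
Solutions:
 h(b) = C1 + 7*b^4/12 - 2*b^3/21 - sin(5*b)/5


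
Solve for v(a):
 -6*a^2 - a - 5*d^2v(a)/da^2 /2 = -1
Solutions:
 v(a) = C1 + C2*a - a^4/5 - a^3/15 + a^2/5


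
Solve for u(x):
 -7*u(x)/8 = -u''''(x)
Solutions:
 u(x) = C1*exp(-14^(1/4)*x/2) + C2*exp(14^(1/4)*x/2) + C3*sin(14^(1/4)*x/2) + C4*cos(14^(1/4)*x/2)


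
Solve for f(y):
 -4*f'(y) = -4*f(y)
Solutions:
 f(y) = C1*exp(y)


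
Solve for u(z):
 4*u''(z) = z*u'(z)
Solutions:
 u(z) = C1 + C2*erfi(sqrt(2)*z/4)


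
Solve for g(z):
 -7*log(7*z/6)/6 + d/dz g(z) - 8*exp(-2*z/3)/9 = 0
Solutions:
 g(z) = C1 + 7*z*log(z)/6 + 7*z*(-log(6) - 1 + log(7))/6 - 4*exp(-2*z/3)/3


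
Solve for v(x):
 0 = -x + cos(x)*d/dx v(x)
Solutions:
 v(x) = C1 + Integral(x/cos(x), x)


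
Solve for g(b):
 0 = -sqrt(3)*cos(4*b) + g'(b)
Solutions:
 g(b) = C1 + sqrt(3)*sin(4*b)/4


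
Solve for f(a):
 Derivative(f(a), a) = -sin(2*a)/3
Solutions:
 f(a) = C1 + cos(2*a)/6


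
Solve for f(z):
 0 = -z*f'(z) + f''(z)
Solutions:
 f(z) = C1 + C2*erfi(sqrt(2)*z/2)


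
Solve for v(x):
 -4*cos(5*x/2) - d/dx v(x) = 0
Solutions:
 v(x) = C1 - 8*sin(5*x/2)/5


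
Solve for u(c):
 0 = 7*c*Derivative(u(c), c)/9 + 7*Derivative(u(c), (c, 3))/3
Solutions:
 u(c) = C1 + Integral(C2*airyai(-3^(2/3)*c/3) + C3*airybi(-3^(2/3)*c/3), c)


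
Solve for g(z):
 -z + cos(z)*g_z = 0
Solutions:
 g(z) = C1 + Integral(z/cos(z), z)


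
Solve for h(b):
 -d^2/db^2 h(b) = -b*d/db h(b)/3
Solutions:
 h(b) = C1 + C2*erfi(sqrt(6)*b/6)


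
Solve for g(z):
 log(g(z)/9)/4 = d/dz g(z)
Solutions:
 4*Integral(1/(-log(_y) + 2*log(3)), (_y, g(z))) = C1 - z


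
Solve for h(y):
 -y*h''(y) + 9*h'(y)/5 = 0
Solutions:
 h(y) = C1 + C2*y^(14/5)


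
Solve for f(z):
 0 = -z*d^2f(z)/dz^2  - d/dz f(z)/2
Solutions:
 f(z) = C1 + C2*sqrt(z)


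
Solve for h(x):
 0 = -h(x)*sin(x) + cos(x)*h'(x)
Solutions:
 h(x) = C1/cos(x)


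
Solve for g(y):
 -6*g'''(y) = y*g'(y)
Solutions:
 g(y) = C1 + Integral(C2*airyai(-6^(2/3)*y/6) + C3*airybi(-6^(2/3)*y/6), y)


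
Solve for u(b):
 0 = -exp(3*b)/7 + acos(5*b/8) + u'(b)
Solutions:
 u(b) = C1 - b*acos(5*b/8) + sqrt(64 - 25*b^2)/5 + exp(3*b)/21


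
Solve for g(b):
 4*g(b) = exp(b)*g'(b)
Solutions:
 g(b) = C1*exp(-4*exp(-b))


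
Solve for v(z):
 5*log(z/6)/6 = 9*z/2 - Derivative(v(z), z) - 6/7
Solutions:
 v(z) = C1 + 9*z^2/4 - 5*z*log(z)/6 - z/42 + 5*z*log(6)/6


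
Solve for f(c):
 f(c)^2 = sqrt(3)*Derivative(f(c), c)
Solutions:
 f(c) = -3/(C1 + sqrt(3)*c)


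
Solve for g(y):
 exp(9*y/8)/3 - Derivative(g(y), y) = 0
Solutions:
 g(y) = C1 + 8*exp(9*y/8)/27


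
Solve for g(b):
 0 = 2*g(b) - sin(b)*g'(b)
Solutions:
 g(b) = C1*(cos(b) - 1)/(cos(b) + 1)


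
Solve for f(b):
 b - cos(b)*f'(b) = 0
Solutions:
 f(b) = C1 + Integral(b/cos(b), b)


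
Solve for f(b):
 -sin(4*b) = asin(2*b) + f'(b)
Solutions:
 f(b) = C1 - b*asin(2*b) - sqrt(1 - 4*b^2)/2 + cos(4*b)/4


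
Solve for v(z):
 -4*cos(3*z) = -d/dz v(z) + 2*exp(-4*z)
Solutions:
 v(z) = C1 + 4*sin(3*z)/3 - exp(-4*z)/2


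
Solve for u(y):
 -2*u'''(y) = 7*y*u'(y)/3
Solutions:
 u(y) = C1 + Integral(C2*airyai(-6^(2/3)*7^(1/3)*y/6) + C3*airybi(-6^(2/3)*7^(1/3)*y/6), y)


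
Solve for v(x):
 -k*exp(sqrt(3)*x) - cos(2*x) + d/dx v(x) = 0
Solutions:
 v(x) = C1 + sqrt(3)*k*exp(sqrt(3)*x)/3 + sin(2*x)/2


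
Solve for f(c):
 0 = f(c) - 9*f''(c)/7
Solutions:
 f(c) = C1*exp(-sqrt(7)*c/3) + C2*exp(sqrt(7)*c/3)


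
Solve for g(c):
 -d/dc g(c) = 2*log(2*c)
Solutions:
 g(c) = C1 - 2*c*log(c) - c*log(4) + 2*c


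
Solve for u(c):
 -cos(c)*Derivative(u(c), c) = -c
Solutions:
 u(c) = C1 + Integral(c/cos(c), c)


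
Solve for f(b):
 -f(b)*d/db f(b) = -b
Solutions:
 f(b) = -sqrt(C1 + b^2)
 f(b) = sqrt(C1 + b^2)


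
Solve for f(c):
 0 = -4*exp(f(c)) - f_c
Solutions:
 f(c) = log(1/(C1 + 4*c))


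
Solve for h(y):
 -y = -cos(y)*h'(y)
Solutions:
 h(y) = C1 + Integral(y/cos(y), y)


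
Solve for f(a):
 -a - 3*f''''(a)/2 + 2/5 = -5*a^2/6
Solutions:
 f(a) = C1 + C2*a + C3*a^2 + C4*a^3 + a^6/648 - a^5/180 + a^4/90


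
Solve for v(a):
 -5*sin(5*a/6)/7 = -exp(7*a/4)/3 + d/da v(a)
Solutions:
 v(a) = C1 + 4*exp(7*a/4)/21 + 6*cos(5*a/6)/7


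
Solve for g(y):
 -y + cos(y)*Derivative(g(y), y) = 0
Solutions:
 g(y) = C1 + Integral(y/cos(y), y)


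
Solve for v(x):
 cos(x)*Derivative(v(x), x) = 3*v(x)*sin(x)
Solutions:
 v(x) = C1/cos(x)^3


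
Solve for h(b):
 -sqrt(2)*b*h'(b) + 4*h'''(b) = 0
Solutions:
 h(b) = C1 + Integral(C2*airyai(sqrt(2)*b/2) + C3*airybi(sqrt(2)*b/2), b)


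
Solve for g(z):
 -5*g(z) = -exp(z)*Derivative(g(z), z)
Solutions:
 g(z) = C1*exp(-5*exp(-z))


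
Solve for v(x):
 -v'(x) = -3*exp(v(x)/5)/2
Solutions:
 v(x) = 5*log(-1/(C1 + 3*x)) + 5*log(10)


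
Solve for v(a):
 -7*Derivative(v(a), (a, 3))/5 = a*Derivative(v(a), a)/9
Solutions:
 v(a) = C1 + Integral(C2*airyai(-735^(1/3)*a/21) + C3*airybi(-735^(1/3)*a/21), a)


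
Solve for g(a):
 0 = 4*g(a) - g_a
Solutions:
 g(a) = C1*exp(4*a)


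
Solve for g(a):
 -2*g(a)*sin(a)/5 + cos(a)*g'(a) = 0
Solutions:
 g(a) = C1/cos(a)^(2/5)


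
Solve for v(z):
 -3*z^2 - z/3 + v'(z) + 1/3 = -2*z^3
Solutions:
 v(z) = C1 - z^4/2 + z^3 + z^2/6 - z/3


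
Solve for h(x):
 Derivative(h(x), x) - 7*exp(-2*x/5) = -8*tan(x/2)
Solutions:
 h(x) = C1 - 8*log(tan(x/2)^2 + 1) - 35*exp(-2*x/5)/2


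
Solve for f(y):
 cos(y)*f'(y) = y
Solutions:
 f(y) = C1 + Integral(y/cos(y), y)


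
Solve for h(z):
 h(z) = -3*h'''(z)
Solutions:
 h(z) = C3*exp(-3^(2/3)*z/3) + (C1*sin(3^(1/6)*z/2) + C2*cos(3^(1/6)*z/2))*exp(3^(2/3)*z/6)


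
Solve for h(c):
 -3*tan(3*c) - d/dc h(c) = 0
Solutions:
 h(c) = C1 + log(cos(3*c))


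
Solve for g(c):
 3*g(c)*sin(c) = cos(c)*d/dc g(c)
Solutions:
 g(c) = C1/cos(c)^3


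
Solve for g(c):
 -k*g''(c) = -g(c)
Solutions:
 g(c) = C1*exp(-c*sqrt(1/k)) + C2*exp(c*sqrt(1/k))


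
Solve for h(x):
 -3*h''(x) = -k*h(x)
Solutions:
 h(x) = C1*exp(-sqrt(3)*sqrt(k)*x/3) + C2*exp(sqrt(3)*sqrt(k)*x/3)


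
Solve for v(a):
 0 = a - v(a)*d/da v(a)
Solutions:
 v(a) = -sqrt(C1 + a^2)
 v(a) = sqrt(C1 + a^2)


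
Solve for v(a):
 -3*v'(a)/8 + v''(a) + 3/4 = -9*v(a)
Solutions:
 v(a) = (C1*sin(3*sqrt(255)*a/16) + C2*cos(3*sqrt(255)*a/16))*exp(3*a/16) - 1/12


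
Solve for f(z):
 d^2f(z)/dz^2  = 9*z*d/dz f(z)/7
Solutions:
 f(z) = C1 + C2*erfi(3*sqrt(14)*z/14)


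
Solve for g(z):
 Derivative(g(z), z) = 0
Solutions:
 g(z) = C1


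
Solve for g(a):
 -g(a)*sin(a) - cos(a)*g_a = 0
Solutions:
 g(a) = C1*cos(a)
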